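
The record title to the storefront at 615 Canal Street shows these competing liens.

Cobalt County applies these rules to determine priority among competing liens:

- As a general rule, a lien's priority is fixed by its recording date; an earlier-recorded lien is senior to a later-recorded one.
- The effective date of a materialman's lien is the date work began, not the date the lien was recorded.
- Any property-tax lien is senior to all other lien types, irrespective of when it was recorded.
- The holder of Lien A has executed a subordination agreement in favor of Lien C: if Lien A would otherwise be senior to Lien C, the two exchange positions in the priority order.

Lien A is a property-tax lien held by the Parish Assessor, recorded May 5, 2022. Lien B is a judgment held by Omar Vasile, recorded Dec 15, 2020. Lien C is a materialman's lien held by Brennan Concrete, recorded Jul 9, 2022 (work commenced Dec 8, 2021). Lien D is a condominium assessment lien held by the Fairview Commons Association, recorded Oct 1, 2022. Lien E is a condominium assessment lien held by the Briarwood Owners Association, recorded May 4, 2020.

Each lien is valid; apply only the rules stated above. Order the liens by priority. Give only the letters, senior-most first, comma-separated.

Effective dates after the stated exceptions: C relates back to Dec 8, 2021 (work commenced).
A is a property-tax lien, so it outranks all other liens regardless of date.
Among the remaining liens, by effective date: E (May 4, 2020), B (Dec 15, 2020), C (Dec 8, 2021), D (Oct 1, 2022).
A would otherwise be senior to C, so under the subordination agreement A and C exchange positions.

C, E, B, A, D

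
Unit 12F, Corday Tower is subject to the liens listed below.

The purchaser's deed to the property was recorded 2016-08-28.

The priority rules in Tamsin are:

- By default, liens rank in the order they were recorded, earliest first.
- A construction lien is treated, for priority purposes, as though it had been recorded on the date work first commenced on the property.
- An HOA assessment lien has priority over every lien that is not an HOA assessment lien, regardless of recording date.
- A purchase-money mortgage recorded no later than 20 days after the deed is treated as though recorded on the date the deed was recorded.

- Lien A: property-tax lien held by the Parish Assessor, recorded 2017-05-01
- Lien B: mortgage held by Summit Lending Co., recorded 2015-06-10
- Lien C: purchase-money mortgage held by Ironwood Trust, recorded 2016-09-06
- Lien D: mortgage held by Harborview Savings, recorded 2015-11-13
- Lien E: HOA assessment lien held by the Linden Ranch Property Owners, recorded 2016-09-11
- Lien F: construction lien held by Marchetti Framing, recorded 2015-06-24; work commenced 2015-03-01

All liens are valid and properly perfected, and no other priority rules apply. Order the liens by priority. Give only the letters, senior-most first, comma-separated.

E, F, B, D, C, A

First, effective dates: C was recorded within the 20-day window, so its effective date is the deed date 2016-08-28; F is treated as recorded 2015-03-01, the work-commencement date.
As an HOA assessment lien, E is senior to every other lien.
The other liens, earliest effective date first: F (2015-03-01), B (2015-06-10), D (2015-11-13), C (2016-08-28), A (2017-05-01).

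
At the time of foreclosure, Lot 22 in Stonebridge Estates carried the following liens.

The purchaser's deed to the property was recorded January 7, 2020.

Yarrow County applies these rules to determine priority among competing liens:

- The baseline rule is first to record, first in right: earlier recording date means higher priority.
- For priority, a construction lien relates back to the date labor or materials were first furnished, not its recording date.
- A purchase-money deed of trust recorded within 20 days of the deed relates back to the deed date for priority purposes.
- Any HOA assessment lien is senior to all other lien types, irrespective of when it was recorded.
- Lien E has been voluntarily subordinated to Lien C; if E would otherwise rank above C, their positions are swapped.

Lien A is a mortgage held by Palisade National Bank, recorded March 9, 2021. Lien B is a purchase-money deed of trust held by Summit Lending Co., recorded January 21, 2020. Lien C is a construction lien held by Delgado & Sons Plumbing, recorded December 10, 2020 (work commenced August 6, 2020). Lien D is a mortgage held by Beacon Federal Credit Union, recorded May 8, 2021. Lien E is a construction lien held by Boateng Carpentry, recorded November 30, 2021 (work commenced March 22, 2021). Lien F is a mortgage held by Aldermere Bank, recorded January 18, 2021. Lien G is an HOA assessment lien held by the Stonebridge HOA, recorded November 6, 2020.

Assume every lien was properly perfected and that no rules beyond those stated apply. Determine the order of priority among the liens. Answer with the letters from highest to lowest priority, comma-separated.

G, B, C, F, A, E, D

Effective dates after the stated exceptions: B's effective date is the deed date, January 7, 2020; C relates back to August 6, 2020 (work commenced); E's effective date is March 22, 2021, when work began.
G is an HOA assessment lien, so it outranks all other liens regardless of date.
The other liens, earliest effective date first: B (January 7, 2020), C (August 6, 2020), F (January 18, 2021), A (March 9, 2021), E (March 22, 2021), D (May 8, 2021).
E is already junior to C, so the subordination agreement changes nothing.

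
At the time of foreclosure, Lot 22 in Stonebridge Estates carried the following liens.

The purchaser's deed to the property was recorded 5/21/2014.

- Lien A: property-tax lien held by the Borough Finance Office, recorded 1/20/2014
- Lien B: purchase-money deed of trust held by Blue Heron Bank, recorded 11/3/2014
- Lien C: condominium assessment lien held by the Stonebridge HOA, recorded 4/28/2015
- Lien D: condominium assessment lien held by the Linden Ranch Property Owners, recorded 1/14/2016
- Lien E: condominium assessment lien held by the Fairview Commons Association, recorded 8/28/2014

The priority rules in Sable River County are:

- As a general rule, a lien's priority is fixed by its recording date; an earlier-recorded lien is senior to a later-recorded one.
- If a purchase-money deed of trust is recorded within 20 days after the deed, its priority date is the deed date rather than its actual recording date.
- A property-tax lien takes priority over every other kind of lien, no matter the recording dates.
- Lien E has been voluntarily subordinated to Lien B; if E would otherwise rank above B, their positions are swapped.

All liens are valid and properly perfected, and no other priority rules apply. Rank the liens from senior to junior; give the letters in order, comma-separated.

First, effective dates: B missed the 20-day window (166 days after the deed), so its recording date stands.
A, as a property-tax lien, has superpriority and ranks first.
The other liens, earliest effective date first: E (8/28/2014), B (11/3/2014), C (4/28/2015), D (1/14/2016).
Because E would otherwise rank above B, the subordination swaps them.

A, B, E, C, D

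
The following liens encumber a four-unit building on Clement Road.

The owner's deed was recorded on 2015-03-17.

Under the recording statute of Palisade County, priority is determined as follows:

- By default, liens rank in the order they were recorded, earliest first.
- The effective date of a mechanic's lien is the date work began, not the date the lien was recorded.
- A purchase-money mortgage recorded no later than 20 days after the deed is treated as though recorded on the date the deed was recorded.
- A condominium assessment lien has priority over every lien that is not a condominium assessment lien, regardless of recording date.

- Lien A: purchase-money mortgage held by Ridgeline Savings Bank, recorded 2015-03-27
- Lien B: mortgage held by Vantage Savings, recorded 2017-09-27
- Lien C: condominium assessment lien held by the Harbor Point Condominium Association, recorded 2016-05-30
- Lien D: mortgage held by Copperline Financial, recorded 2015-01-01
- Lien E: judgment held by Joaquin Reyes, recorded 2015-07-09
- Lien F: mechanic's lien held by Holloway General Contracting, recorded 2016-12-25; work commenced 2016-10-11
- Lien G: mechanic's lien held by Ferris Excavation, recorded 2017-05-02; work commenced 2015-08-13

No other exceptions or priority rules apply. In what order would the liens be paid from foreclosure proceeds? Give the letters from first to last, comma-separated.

C, D, A, E, G, F, B

First, effective dates: A was recorded within the 20-day window, so its effective date is the deed date 2015-03-17; F's effective date is 2016-10-11, when work began; G relates back to 2015-08-13 (work commenced).
C is a condominium assessment lien and takes priority over every other lien.
Ordering the rest by effective date: D (2015-01-01), A (2015-03-17), E (2015-07-09), G (2015-08-13), F (2016-10-11), B (2017-09-27).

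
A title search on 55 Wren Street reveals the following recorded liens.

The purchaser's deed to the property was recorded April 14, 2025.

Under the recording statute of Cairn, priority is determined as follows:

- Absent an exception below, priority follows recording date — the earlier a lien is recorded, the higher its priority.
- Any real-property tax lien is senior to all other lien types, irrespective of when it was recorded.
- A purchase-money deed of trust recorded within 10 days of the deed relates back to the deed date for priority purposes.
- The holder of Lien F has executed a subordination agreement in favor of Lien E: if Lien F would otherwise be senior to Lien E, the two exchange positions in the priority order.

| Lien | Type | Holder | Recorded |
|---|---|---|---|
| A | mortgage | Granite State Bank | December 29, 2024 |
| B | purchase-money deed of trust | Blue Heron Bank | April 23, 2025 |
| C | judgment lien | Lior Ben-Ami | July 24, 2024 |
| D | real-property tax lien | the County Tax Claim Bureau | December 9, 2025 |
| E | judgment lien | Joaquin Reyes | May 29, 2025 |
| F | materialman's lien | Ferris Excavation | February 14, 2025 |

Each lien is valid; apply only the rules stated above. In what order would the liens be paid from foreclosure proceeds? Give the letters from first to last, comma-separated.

Effective dates after the stated exceptions: B's effective date is the deed date, April 14, 2025.
As a real-property tax lien, D is senior to every other lien.
Among the remaining liens, by effective date: C (July 24, 2024), A (December 29, 2024), F (February 14, 2025), B (April 14, 2025), E (May 29, 2025).
F is senior to E before the subordination, so the two trade places.

D, C, A, E, B, F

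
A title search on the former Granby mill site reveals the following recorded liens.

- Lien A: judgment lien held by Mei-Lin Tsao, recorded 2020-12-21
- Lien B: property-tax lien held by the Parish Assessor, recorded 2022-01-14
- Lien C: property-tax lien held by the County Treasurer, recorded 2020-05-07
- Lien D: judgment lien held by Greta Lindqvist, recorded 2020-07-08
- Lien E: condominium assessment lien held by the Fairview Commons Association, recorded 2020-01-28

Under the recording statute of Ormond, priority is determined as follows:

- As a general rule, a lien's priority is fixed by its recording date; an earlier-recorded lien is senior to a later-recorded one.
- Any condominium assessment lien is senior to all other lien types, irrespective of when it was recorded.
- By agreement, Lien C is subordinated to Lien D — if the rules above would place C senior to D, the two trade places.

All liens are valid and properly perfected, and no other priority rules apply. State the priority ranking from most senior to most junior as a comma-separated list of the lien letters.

E, D, C, A, B

As a condominium assessment lien, E is senior to every other lien.
Ordering the rest by effective date: C (2020-05-07), D (2020-07-08), A (2020-12-21), B (2022-01-14).
Because C would otherwise rank above D, the subordination swaps them.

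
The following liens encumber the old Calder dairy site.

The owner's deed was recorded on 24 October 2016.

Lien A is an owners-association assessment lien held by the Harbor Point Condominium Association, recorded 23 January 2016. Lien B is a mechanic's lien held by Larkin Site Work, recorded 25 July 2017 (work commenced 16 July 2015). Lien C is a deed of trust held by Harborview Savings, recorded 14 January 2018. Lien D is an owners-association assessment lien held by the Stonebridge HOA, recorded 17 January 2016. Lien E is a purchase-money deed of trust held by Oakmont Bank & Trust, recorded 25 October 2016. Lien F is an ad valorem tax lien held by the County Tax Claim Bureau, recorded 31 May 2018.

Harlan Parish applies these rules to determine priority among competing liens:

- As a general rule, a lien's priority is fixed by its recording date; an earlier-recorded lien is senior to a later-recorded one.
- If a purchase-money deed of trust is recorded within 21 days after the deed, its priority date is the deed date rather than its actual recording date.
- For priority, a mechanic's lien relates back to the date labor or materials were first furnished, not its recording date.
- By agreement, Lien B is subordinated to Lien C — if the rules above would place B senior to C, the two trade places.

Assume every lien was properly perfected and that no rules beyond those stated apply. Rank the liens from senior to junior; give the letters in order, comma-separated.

C, D, A, E, B, F

Effective dates: B's effective date is 16 July 2015, when work began; E relates back to the deed date 24 October 2016.
Ordering by effective date: B (16 July 2015), D (17 January 2016), A (23 January 2016), E (24 October 2016), C (14 January 2018), F (31 May 2018).
Because B would otherwise rank above C, the subordination swaps them.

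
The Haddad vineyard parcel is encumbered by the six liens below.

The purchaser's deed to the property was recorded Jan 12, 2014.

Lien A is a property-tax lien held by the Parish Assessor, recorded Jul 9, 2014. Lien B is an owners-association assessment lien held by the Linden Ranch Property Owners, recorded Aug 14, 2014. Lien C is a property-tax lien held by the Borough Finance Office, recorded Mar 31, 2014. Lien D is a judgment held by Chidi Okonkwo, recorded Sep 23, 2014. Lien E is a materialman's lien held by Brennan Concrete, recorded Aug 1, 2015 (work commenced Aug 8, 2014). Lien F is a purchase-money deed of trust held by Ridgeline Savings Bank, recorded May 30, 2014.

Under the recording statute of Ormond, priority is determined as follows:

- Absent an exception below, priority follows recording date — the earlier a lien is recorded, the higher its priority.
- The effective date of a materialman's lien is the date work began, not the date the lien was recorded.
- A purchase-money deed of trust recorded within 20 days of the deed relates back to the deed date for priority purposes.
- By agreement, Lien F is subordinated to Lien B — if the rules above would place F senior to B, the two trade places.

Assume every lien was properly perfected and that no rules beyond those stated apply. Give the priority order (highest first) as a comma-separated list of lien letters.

First, effective dates: E is treated as recorded Aug 8, 2014, the work-commencement date; F was recorded 138 days after the deed, outside the 20-day window, so it keeps its recording date.
Sorted by effective date: C (Mar 31, 2014), F (May 30, 2014), A (Jul 9, 2014), E (Aug 8, 2014), B (Aug 14, 2014), D (Sep 23, 2014).
F would otherwise be senior to B, so under the subordination agreement F and B exchange positions.

C, B, A, E, F, D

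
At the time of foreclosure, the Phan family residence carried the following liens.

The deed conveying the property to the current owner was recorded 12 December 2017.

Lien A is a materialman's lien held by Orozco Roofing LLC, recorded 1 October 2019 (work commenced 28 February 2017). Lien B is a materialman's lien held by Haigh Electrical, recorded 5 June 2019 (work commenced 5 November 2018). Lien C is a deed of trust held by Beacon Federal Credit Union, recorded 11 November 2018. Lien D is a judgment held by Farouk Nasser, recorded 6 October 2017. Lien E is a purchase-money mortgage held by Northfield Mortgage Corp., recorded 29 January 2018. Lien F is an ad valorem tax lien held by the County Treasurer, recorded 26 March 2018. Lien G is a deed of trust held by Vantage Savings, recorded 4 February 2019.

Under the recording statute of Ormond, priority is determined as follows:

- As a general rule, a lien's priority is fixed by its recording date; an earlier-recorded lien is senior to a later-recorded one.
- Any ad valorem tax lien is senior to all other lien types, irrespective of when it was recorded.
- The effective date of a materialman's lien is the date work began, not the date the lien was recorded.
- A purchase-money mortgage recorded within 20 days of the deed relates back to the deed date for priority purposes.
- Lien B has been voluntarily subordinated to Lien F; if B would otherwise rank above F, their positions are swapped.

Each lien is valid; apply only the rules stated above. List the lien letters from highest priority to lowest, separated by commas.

First, effective dates: A relates back to 28 February 2017 (work commenced); B relates back to 5 November 2018 (work commenced); E was recorded 48 days after the deed — beyond 20 days — so no relation-back applies.
As an ad valorem tax lien, F is senior to every other lien.
Among the remaining liens, by effective date: A (28 February 2017), D (6 October 2017), E (29 January 2018), B (5 November 2018), C (11 November 2018), G (4 February 2019).
B is already junior to F, so the subordination agreement changes nothing.

F, A, D, E, B, C, G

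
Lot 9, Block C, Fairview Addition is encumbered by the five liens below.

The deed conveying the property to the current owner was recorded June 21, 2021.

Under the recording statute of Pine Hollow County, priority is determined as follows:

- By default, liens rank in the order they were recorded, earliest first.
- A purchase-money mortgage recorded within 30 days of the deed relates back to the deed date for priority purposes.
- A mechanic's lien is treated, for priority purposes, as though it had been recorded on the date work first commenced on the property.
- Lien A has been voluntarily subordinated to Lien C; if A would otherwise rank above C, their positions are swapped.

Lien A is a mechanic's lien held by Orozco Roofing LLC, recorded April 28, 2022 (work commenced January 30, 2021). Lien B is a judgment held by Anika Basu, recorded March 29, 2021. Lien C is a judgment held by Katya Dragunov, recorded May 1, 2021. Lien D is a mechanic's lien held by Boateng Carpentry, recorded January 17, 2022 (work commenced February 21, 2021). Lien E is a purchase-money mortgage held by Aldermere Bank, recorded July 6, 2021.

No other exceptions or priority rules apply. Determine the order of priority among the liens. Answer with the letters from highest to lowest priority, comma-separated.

C, D, B, A, E

First, effective dates: A relates back to January 30, 2021 (work commenced); D relates back to February 21, 2021 (work commenced); E was recorded within the 30-day window, so its effective date is the deed date June 21, 2021.
By effective date: A (January 30, 2021), D (February 21, 2021), B (March 29, 2021), C (May 1, 2021), E (June 21, 2021).
Because A would otherwise rank above C, the subordination swaps them.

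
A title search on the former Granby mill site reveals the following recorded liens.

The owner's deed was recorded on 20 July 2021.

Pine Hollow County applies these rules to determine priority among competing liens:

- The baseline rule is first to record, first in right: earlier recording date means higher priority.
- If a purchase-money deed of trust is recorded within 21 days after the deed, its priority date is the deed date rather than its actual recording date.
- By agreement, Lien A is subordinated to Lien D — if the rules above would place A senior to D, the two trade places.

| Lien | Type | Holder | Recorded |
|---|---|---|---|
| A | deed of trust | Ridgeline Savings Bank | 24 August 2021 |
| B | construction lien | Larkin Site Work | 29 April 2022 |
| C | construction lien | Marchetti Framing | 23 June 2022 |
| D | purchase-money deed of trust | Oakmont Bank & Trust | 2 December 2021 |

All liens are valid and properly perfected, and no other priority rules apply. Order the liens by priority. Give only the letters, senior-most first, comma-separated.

D, A, B, C

Adjusting effective dates: D was recorded 135 days after the deed — beyond 21 days — so no relation-back applies.
Sorted by effective date: A (24 August 2021), D (2 December 2021), B (29 April 2022), C (23 June 2022).
The subordination applies — A was senior to D — so A and D swap.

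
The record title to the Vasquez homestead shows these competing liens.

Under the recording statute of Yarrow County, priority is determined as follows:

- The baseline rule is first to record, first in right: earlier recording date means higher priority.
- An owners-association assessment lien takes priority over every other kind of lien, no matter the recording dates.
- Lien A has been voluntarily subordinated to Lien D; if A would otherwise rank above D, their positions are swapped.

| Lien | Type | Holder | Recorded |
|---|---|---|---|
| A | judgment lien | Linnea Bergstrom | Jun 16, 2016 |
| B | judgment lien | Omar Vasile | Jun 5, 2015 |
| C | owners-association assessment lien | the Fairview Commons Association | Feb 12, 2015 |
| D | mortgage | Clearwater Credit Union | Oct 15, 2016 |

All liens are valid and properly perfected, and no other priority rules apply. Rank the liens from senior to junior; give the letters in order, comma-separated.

C is an owners-association assessment lien and takes priority over every other lien.
The other liens, earliest effective date first: B (Jun 5, 2015), A (Jun 16, 2016), D (Oct 15, 2016).
A is senior to D before the subordination, so the two trade places.

C, B, D, A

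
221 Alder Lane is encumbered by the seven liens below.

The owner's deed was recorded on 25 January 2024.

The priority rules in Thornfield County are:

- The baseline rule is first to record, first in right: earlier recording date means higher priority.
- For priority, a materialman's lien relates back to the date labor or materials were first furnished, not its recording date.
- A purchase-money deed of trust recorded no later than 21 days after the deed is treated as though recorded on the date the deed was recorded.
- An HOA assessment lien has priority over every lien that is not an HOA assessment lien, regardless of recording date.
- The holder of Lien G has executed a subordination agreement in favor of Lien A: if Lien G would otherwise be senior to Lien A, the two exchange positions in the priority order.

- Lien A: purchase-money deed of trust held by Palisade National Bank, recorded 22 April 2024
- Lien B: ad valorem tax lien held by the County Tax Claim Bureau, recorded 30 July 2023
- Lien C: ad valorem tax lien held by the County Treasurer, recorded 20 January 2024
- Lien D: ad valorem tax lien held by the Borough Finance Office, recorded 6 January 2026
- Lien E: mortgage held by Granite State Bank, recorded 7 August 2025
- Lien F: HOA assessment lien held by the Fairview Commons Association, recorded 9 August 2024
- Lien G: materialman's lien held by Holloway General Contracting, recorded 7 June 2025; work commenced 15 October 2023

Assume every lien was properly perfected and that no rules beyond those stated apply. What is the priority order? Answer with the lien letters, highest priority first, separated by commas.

Effective dates: A missed the 21-day window (88 days after the deed), so its recording date stands; G's effective date is 15 October 2023, when work began.
F is an HOA assessment lien and takes priority over every other lien.
The other liens, earliest effective date first: B (30 July 2023), G (15 October 2023), C (20 January 2024), A (22 April 2024), E (7 August 2025), D (6 January 2026).
G would otherwise be senior to A, so under the subordination agreement G and A exchange positions.

F, B, A, C, G, E, D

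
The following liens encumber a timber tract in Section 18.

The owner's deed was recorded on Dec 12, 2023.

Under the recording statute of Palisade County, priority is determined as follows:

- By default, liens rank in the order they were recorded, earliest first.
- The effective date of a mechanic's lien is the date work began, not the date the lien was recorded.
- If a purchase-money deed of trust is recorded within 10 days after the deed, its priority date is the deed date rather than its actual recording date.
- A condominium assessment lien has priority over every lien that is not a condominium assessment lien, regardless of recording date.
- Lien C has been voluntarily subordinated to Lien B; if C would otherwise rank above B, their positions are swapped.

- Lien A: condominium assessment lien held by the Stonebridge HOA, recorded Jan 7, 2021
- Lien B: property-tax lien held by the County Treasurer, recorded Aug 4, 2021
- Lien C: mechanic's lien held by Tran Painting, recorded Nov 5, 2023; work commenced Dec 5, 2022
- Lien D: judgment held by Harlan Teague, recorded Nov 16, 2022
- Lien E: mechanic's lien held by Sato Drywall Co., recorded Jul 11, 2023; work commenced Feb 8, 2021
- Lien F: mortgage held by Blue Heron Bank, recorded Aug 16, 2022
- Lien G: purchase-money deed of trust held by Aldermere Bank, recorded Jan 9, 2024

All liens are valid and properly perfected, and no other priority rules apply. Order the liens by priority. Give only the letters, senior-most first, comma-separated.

A, E, B, F, D, C, G

First, effective dates: C is treated as recorded Dec 5, 2022, the work-commencement date; E is treated as recorded Feb 8, 2021, the work-commencement date; G missed the 10-day window (28 days after the deed), so its recording date stands.
A is a condominium assessment lien and takes priority over every other lien.
Ordering the rest by effective date: E (Feb 8, 2021), B (Aug 4, 2021), F (Aug 16, 2022), D (Nov 16, 2022), C (Dec 5, 2022), G (Jan 9, 2024).
Since C is not senior to B, the subordination leaves the order unchanged.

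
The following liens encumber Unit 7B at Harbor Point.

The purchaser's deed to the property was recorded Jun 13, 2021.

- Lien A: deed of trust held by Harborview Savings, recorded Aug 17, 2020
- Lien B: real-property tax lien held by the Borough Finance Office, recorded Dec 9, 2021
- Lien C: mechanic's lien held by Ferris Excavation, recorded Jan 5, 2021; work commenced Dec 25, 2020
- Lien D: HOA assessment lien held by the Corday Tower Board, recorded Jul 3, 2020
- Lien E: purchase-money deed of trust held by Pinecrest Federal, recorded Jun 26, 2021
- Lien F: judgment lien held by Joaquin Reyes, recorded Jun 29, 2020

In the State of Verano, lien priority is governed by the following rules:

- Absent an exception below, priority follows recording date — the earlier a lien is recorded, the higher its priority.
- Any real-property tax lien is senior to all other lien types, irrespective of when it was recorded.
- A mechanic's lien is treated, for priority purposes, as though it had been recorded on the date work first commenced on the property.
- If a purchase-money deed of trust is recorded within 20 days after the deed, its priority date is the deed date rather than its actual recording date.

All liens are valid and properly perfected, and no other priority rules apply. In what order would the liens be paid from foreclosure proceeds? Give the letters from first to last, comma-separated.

Effective dates after the stated exceptions: C relates back to Dec 25, 2020 (work commenced); E relates back to the deed date Jun 13, 2021.
B is a real-property tax lien, so it outranks all other liens regardless of date.
Ordering the rest by effective date: F (Jun 29, 2020), D (Jul 3, 2020), A (Aug 17, 2020), C (Dec 25, 2020), E (Jun 13, 2021).

B, F, D, A, C, E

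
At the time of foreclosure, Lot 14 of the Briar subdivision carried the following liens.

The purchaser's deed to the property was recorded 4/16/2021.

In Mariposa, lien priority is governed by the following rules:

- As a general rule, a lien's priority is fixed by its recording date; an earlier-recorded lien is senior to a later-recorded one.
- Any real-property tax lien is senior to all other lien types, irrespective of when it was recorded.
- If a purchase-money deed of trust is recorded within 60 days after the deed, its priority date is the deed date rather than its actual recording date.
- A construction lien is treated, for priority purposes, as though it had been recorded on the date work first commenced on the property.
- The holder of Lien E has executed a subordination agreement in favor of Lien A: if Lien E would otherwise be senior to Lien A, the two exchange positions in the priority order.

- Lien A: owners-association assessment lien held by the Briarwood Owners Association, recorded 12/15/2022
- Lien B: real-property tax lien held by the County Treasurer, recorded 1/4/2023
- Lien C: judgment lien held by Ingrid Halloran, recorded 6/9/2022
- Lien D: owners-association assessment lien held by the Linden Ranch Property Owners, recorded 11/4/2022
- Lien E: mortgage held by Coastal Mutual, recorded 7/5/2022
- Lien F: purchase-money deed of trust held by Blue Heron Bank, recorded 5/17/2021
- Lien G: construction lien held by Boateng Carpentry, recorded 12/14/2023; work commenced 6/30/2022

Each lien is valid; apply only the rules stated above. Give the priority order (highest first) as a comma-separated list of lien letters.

B, F, C, G, A, D, E

Effective dates after the stated exceptions: F was recorded within the 60-day window, so its effective date is the deed date 4/16/2021; G's effective date is 6/30/2022, when work began.
B, as a real-property tax lien, has superpriority and ranks first.
Ordering the rest by effective date: F (4/16/2021), C (6/9/2022), G (6/30/2022), E (7/5/2022), D (11/4/2022), A (12/15/2022).
Because E would otherwise rank above A, the subordination swaps them.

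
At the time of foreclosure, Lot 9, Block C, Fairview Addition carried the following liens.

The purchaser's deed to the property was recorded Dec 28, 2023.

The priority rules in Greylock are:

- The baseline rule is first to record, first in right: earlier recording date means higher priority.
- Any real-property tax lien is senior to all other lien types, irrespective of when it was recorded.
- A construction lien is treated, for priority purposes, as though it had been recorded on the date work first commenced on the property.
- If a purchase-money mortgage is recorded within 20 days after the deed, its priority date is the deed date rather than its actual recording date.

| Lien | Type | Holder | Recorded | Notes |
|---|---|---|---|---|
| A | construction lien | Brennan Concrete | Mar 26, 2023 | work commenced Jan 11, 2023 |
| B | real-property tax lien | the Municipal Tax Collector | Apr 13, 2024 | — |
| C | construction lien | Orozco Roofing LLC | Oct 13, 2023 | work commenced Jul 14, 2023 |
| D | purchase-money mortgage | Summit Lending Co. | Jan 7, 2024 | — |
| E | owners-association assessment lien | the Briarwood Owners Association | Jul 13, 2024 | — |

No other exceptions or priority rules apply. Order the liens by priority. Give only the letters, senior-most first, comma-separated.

B, A, C, D, E

First, effective dates: A relates back to Jan 11, 2023 (work commenced); C relates back to Jul 14, 2023 (work commenced); D was recorded within the 20-day window, so its effective date is the deed date Dec 28, 2023.
B, as a real-property tax lien, has superpriority and ranks first.
Remaining liens by effective date: A (Jan 11, 2023), C (Jul 14, 2023), D (Dec 28, 2023), E (Jul 13, 2024).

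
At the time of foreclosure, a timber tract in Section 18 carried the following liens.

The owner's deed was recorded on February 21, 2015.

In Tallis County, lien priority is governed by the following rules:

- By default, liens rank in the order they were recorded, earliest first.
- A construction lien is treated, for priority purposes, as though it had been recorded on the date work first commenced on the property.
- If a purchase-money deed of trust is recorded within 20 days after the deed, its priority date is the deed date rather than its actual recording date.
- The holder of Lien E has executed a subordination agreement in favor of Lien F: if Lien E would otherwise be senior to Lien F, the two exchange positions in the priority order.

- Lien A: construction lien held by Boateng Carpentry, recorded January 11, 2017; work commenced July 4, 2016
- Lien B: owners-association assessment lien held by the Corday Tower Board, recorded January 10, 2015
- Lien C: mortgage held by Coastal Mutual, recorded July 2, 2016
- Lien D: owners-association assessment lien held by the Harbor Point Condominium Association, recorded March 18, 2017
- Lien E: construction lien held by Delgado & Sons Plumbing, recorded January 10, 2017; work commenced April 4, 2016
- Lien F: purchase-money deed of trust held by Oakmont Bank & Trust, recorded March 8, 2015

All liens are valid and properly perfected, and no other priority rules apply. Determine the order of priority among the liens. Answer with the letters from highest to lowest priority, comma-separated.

Adjusting effective dates: A relates back to July 4, 2016 (work commenced); E is treated as recorded April 4, 2016, the work-commencement date; F relates back to the deed date February 21, 2015.
By effective date, earliest first: B (January 10, 2015), F (February 21, 2015), E (April 4, 2016), C (July 2, 2016), A (July 4, 2016), D (March 18, 2017).
E is already junior to F, so the subordination agreement changes nothing.

B, F, E, C, A, D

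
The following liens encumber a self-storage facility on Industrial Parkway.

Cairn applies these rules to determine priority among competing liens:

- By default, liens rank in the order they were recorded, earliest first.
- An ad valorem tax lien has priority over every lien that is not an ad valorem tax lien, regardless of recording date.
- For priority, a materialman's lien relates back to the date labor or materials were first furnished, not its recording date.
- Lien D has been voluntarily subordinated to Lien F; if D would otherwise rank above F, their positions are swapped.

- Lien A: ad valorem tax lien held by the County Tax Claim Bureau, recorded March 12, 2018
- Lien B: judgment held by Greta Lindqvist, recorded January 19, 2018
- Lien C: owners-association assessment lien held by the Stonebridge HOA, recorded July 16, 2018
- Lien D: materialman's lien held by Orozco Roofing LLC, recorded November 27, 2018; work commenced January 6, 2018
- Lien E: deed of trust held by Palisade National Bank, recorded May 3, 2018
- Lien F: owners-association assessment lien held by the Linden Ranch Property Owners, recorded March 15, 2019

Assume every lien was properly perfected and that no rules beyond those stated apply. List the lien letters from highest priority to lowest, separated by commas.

A, F, B, E, C, D

Adjusting effective dates: D is treated as recorded January 6, 2018, the work-commencement date.
A is an ad valorem tax lien and takes priority over every other lien.
Remaining liens by effective date: D (January 6, 2018), B (January 19, 2018), E (May 3, 2018), C (July 16, 2018), F (March 15, 2019).
The subordination applies — D was senior to F — so D and F swap.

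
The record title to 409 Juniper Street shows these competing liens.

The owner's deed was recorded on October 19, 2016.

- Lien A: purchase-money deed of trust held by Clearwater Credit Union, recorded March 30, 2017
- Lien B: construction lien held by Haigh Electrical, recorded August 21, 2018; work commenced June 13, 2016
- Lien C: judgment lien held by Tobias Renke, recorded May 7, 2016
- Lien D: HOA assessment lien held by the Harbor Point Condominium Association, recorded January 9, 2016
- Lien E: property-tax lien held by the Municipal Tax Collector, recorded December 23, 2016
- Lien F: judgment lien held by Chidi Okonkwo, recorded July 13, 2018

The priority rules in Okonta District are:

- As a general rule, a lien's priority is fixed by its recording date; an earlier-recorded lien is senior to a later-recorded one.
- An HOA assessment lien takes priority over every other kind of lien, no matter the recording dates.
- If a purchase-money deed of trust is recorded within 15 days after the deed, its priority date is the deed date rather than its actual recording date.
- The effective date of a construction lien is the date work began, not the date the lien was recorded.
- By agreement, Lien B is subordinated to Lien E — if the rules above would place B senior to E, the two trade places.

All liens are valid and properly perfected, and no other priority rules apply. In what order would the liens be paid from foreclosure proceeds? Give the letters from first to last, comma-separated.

Adjusting effective dates: A was recorded 162 days after the deed — beyond 15 days — so no relation-back applies; B is treated as recorded June 13, 2016, the work-commencement date.
D is an HOA assessment lien, so it outranks all other liens regardless of date.
Among the remaining liens, by effective date: C (May 7, 2016), B (June 13, 2016), E (December 23, 2016), A (March 30, 2017), F (July 13, 2018).
The subordination applies — B was senior to E — so B and E swap.

D, C, E, B, A, F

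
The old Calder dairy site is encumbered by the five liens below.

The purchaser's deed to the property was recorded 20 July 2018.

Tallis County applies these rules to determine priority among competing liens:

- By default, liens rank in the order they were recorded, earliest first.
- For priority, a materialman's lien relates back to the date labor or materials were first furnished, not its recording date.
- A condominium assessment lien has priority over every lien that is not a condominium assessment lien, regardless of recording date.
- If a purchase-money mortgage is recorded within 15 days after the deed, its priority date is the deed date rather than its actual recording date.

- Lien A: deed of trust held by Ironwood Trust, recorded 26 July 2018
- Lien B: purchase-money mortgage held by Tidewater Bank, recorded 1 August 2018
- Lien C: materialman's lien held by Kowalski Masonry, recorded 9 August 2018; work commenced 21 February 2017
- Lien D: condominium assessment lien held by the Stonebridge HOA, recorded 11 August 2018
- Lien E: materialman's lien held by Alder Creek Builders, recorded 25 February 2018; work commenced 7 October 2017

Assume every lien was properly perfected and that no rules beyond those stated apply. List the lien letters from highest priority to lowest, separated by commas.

Effective dates: B was recorded within the 15-day window, so its effective date is the deed date 20 July 2018; C is treated as recorded 21 February 2017, the work-commencement date; E's effective date is 7 October 2017, when work began.
As a condominium assessment lien, D is senior to every other lien.
Ordering the rest by effective date: C (21 February 2017), E (7 October 2017), B (20 July 2018), A (26 July 2018).

D, C, E, B, A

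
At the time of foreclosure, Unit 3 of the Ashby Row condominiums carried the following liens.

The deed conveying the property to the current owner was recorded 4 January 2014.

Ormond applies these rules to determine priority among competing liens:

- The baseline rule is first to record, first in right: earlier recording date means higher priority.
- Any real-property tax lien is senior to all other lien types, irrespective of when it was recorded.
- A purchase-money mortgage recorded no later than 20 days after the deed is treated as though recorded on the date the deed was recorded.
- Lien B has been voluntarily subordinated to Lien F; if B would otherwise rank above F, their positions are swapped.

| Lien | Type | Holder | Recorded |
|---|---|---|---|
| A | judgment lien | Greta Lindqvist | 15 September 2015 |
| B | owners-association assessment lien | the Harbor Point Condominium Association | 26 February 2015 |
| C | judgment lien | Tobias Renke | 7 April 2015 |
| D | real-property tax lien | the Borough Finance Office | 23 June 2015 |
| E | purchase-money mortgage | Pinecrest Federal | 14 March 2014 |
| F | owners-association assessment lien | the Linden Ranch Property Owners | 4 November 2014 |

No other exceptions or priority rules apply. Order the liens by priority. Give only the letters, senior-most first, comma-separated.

First, effective dates: E was recorded 69 days after the deed — beyond 20 days — so no relation-back applies.
D is a real-property tax lien and takes priority over every other lien.
Among the remaining liens, by effective date: E (14 March 2014), F (4 November 2014), B (26 February 2015), C (7 April 2015), A (15 September 2015).
Since B is not senior to F, the subordination leaves the order unchanged.

D, E, F, B, C, A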